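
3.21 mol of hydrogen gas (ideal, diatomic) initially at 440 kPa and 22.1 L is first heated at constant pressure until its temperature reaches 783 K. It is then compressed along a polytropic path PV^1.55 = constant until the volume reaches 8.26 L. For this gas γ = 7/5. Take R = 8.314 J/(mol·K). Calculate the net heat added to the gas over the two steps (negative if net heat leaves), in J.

T₁ = P₁V₁/(nR) = 440×22.1/(3.21×8.314) = 364 K.
Step 1 — Isobaric: P stays 440 kPa; V/T = const ⇒ T₂ = 783 K, V₂ = 47.5 L.
W = PΔV = 440×(47.5−22.1) kPa·L = 11200 J.
ΔU = nCvΔT = 3.21×20.8×(783−364) = 27900 J.
Q = ΔU + W = nCpΔT = 39100 J.
State after step 1: P = 440 kPa, V = 47.5 L, T = 783 K.
Step 2 — Polytropic n=1.55: T₂ = T₁(V₁/V₂)^(n−1) = 783×(5.75)^0.55 = 2050 K; P₂ = P₁(V₁/V₂)^n = 6620 kPa.
W = (P₁V₁−P₂V₂)/(n−1) = (440×47.5−6620×8.26)/0.55 = -61400 J.
ΔU = nCvΔT = 3.21×20.8×(2050−783) = 84500 J.
Q = ΔU + W = 23000 J.
Net over both steps: W = -50300 J, Q = 62100 J, ΔU = 112000 J.

62100 J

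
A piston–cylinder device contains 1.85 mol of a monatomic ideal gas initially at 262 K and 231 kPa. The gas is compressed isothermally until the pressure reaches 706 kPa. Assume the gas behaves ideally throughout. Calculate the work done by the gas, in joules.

V₁ = nRT₁/P₁ = 1.85×8.314×262/231 = 17.4 L.
Isothermal: T stays 262 K; PV = const ⇒ V₂ = 5.71 L, P₂ = 706 kPa.
W = nRT ln(V₂/V₁) = 1.85×8.314×262×ln(0.327) = -4500 J.

-4500 J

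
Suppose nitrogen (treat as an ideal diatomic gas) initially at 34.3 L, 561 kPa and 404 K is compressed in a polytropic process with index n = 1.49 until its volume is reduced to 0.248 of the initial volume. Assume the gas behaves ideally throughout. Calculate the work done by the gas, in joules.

-38500 J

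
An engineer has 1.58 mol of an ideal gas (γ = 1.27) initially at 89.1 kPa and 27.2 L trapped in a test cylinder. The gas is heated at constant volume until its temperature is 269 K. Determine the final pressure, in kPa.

T₁ = P₁V₁/(nR) = 89.1×27.2/(1.58×8.314) = 184 K.
Isochoric: V stays 27.2 L; P/T = const ⇒ T₂ = 269 K, P₂ = 130 kPa.

130 kPa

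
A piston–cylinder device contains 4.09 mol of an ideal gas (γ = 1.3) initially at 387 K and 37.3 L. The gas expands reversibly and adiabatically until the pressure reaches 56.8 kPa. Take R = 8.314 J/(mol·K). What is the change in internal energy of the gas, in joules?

-15100 J

P₁ = nRT₁/V₁ = 4.09×8.314×387/37.3 = 353 kPa.
Adiabatic: T₂/T₁ = (P₂/P₁)^((γ−1)/γ) ⇒ T₂ = 387×(0.161)^0.231 = 254 K; V₂ = 152 L.
For an ideal gas ΔU = nCvΔT with Cv = R/(γ−1) = 27.7 J/(mol·K).
ΔU = 4.09×27.7×(254−387) = -15100 J.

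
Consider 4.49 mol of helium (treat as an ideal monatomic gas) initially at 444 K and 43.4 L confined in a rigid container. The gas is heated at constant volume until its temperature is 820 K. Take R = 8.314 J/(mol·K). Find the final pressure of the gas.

P₁ = nRT₁/V₁ = 4.49×8.314×444/43.4 = 382 kPa.
Isochoric: V stays 43.4 L; P/T = const ⇒ T₂ = 820 K, P₂ = 705 kPa.

705 kPa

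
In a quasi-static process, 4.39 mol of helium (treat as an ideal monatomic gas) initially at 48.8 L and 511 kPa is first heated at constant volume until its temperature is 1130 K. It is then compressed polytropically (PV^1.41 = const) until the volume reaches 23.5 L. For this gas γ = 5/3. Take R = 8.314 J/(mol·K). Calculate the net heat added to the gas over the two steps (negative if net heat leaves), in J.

T₁ = P₁V₁/(nR) = 511×48.8/(4.39×8.314) = 683 K.
Step 1 — Isochoric: V stays 48.8 L; P/T = const ⇒ T₂ = 1130 K, P₂ = 845 kPa.
W = 0 (no volume change).
ΔU = nCvΔT = 4.39×12.5×(1130−683) = 24500 J.
Q = ΔU = 24500 J.
State after step 1: P = 845 kPa, V = 48.8 L, T = 1130 K.
Step 2 — Polytropic n=1.41: T₂ = T₁(V₁/V₂)^(n−1) = 1130×(2.08)^0.41 = 1520 K; P₂ = P₁(V₁/V₂)^n = 2370 kPa.
W = (P₁V₁−P₂V₂)/(n−1) = (845×48.8−2370×23.5)/0.41 = -35100 J.
ΔU = nCvΔT = 4.39×12.5×(1520−1130) = 21600 J.
Q = ΔU + W = -13500 J.
Net over both steps: W = -35100 J, Q = 10900 J, ΔU = 46100 J.

10900 J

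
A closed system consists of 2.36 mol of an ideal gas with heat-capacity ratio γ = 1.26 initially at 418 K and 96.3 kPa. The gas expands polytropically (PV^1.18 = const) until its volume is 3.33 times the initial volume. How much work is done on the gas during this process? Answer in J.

-8870 J

V₁ = nRT₁/P₁ = 2.36×8.314×418/96.3 = 85.2 L.
Polytropic n=1.18: T₂ = T₁(V₁/V₂)^(n−1) = 418×(0.300)^0.18 = 337 K; P₂ = P₁(V₁/V₂)^n = 23.3 kPa.
W = (P₁V₁−P₂V₂)/(n−1) = (96.3×85.2−23.3×284)/0.18 = 8870 J.
Work done on the gas = −W_by = -8870 J.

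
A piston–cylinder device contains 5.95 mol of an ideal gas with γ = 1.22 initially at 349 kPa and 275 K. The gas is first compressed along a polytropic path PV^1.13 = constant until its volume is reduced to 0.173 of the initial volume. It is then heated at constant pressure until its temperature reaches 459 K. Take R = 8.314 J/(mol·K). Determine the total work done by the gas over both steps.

-21200 J

V₁ = nRT₁/P₁ = 5.95×8.314×275/349 = 39.0 L.
Step 1 — Polytropic n=1.13: T₂ = T₁(V₁/V₂)^(n−1) = 275×(5.78)^0.13 = 345 K; P₂ = P₁(V₁/V₂)^n = 2530 kPa.
W = (P₁V₁−P₂V₂)/(n−1) = (349×39.0−2530×6.74)/0.13 = -26800 J.
ΔU = nCvΔT = 5.95×37.8×(345−275) = 15800 J.
Q = ΔU + W = -11000 J.
State after step 1: P = 2530 kPa, V = 6.74 L, T = 345 K.
Step 2 — Isobaric: P stays 2530 kPa; V/T = const ⇒ T₂ = 459 K, V₂ = 8.96 L.
W = PΔV = 2530×(8.96−6.74) kPa·L = 5620 J.
ΔU = nCvΔT = 5.95×37.8×(459−345) = 25500 J.
Q = ΔU + W = nCpΔT = 31100 J.
Net over both steps: W = -21200 J, Q = 20200 J, ΔU = 41400 J.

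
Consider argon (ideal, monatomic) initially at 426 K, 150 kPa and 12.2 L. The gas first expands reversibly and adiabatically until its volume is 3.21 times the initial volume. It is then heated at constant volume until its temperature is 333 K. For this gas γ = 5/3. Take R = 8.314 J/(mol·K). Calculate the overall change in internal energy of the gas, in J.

n = P₁V₁/(RT₁) = 150×12.2/(8.314×426) = 0.517 mol.
Step 1 — Adiabatic: TV^(γ−1) = const ⇒ T₂ = 426×(0.312)^0.667 = 196 K; PV^γ = const ⇒ P₂ = 21.5 kPa.
ΔU = nCvΔT = 0.517×12.5×(196−426) = -1480 J.
Q = 0 for an adiabatic process, so W = −ΔU = 1480 J.
State after step 1: P = 21.5 kPa, V = 39.2 L, T = 196 K.
Step 2 — Isochoric: V stays 39.2 L; P/T = const ⇒ T₂ = 333 K, P₂ = 36.5 kPa.
W = 0 (no volume change).
ΔU = nCvΔT = 0.517×12.5×(333−196) = 884 J.
Q = ΔU = 884 J.
Net over both steps: W = 1480 J, Q = 884 J, ΔU = -599 J.

-599 J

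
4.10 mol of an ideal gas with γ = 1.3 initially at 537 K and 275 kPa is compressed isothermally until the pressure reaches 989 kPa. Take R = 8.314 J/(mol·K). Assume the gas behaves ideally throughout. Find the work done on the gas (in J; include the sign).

V₁ = nRT₁/P₁ = 4.10×8.314×537/275 = 66.6 L.
Isothermal: T stays 537 K; PV = const ⇒ V₂ = 18.5 L, P₂ = 989 kPa.
W = nRT ln(V₂/V₁) = 4.10×8.314×537×ln(0.278) = -23400 J.
Work done on the gas = −W_by = 23400 J.

23400 J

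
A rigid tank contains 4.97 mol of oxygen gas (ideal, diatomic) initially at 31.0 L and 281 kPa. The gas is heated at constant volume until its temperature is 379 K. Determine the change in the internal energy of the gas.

T₁ = P₁V₁/(nR) = 281×31.0/(4.97×8.314) = 211 K.
Isochoric: V stays 31.0 L; P/T = const ⇒ T₂ = 379 K, P₂ = 505 kPa.
For an ideal gas ΔU = nCvΔT with Cv = (5/2)R = 20.8 J/(mol·K).
ΔU = 4.97×20.8×(379−211) = 17400 J.

17400 J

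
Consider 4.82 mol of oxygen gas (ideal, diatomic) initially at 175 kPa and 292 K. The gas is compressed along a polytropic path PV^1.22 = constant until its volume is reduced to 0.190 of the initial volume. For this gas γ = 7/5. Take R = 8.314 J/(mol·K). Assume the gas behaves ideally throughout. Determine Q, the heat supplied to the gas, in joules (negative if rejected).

-10600 J

V₁ = nRT₁/P₁ = 4.82×8.314×292/175 = 66.9 L.
Polytropic n=1.22: T₂ = T₁(V₁/V₂)^(n−1) = 292×(5.26)^0.22 = 421 K; P₂ = P₁(V₁/V₂)^n = 1330 kPa.
W = (P₁V₁−P₂V₂)/(n−1) = (175×66.9−1330×12.7)/0.22 = -23500 J.
ΔU = nCvΔT = 4.82×20.8×(421−292) = 12900 J.
Q = ΔU + W = -10600 J.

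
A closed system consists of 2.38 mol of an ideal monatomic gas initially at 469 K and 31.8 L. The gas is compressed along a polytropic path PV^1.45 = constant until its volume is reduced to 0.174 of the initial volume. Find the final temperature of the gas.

P₁ = nRT₁/V₁ = 2.38×8.314×469/31.8 = 292 kPa.
Polytropic n=1.45: T₂ = T₁(V₁/V₂)^(n−1) = 469×(5.75)^0.45 = 1030 K; P₂ = P₁(V₁/V₂)^n = 3680 kPa.

1030 K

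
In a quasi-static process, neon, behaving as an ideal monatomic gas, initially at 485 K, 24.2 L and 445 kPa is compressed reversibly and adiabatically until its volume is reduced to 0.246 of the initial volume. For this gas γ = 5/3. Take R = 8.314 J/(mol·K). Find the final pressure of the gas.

4610 kPa

Adiabatic: TV^(γ−1) = const ⇒ T₂ = 485×(4.07)^0.667 = 1240 K; PV^γ = const ⇒ P₂ = 4610 kPa.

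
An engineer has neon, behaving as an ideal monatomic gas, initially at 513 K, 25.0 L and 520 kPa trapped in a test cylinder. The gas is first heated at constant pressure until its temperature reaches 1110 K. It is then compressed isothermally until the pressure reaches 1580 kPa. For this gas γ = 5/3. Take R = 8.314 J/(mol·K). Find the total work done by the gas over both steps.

-16100 J

n = P₁V₁/(RT₁) = 520×25.0/(8.314×513) = 3.05 mol.
Step 1 — Isobaric: P stays 520 kPa; V/T = const ⇒ T₂ = 1110 K, V₂ = 54.1 L.
W = PΔV = 520×(54.1−25.0) kPa·L = 15100 J.
ΔU = nCvΔT = 3.05×12.5×(1110−513) = 22700 J.
Q = ΔU + W = nCpΔT = 37800 J.
State after step 1: P = 520 kPa, V = 54.1 L, T = 1110 K.
Step 2 — Isothermal: T stays 1110 K; PV = const ⇒ V₂ = 17.8 L, P₂ = 1580 kPa.
ΔU = 0 (ideal gas, T constant).
W = nRT ln(V₂/V₁) = 3.05×8.314×1110×ln(0.329) = -31300 J.
Q = ΔU + W = -31300 J.
Net over both steps: W = -16100 J, Q = 6560 J, ΔU = 22700 J.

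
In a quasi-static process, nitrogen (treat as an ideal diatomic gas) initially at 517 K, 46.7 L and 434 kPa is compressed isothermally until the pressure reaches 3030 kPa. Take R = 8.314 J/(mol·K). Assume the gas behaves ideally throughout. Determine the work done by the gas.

-39400 J

n = P₁V₁/(RT₁) = 434×46.7/(8.314×517) = 4.72 mol.
Isothermal: T stays 517 K; PV = const ⇒ V₂ = 6.69 L, P₂ = 3030 kPa.
W = nRT ln(V₂/V₁) = 4.72×8.314×517×ln(0.143) = -39400 J.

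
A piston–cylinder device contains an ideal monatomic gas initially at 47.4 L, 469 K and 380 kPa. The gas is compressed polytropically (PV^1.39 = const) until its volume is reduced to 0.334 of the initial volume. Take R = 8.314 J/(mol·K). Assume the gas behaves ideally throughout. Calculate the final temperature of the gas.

719 K

Polytropic n=1.39: T₂ = T₁(V₁/V₂)^(n−1) = 469×(2.99)^0.39 = 719 K; P₂ = P₁(V₁/V₂)^n = 1740 kPa.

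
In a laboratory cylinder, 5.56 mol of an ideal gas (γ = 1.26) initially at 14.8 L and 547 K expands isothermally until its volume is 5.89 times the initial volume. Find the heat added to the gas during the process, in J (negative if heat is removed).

P₁ = nRT₁/V₁ = 5.56×8.314×547/14.8 = 1710 kPa.
Isothermal: T stays 547 K; PV = const ⇒ V₂ = 87.2 L, P₂ = 290 kPa.
ΔU = 0 (ideal gas, T constant).
W = nRT ln(V₂/V₁) = 5.56×8.314×547×ln(5.89) = 44800 J.
Q = ΔU + W = 44800 J.

44800 J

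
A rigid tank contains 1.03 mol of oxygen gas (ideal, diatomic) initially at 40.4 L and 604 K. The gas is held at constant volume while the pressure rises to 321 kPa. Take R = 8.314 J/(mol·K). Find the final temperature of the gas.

1510 K

P₁ = nRT₁/V₁ = 1.03×8.314×604/40.4 = 128 kPa.
Isochoric: V stays 40.4 L; P/T = const ⇒ T₂ = 1510 K, P₂ = 321 kPa.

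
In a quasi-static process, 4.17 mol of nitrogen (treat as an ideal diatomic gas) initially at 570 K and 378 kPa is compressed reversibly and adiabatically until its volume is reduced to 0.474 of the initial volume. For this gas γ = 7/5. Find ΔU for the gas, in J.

17200 J

V₁ = nRT₁/P₁ = 4.17×8.314×570/378 = 52.3 L.
Adiabatic: TV^(γ−1) = const ⇒ T₂ = 570×(2.11)^0.400 = 768 K; PV^γ = const ⇒ P₂ = 1070 kPa.
For an ideal gas ΔU = nCvΔT with Cv = (5/2)R = 20.8 J/(mol·K).
ΔU = 4.17×20.8×(768−570) = 17200 J.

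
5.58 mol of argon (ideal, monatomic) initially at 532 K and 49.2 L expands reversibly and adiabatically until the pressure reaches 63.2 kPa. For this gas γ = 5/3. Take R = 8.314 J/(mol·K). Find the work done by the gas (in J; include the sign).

P₁ = nRT₁/V₁ = 5.58×8.314×532/49.2 = 502 kPa.
Adiabatic: T₂/T₁ = (P₂/P₁)^((γ−1)/γ) ⇒ T₂ = 532×(0.126)^0.400 = 232 K; V₂ = 171 L.
ΔU = nCvΔT = 5.58×12.5×(232−532) = -20900 J.
Q = 0 for an adiabatic process, so W = −ΔU = 20900 J.

20900 J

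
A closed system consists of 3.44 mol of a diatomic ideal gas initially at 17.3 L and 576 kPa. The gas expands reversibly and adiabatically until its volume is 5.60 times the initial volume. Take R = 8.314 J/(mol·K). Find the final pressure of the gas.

T₁ = P₁V₁/(nR) = 576×17.3/(3.44×8.314) = 348 K.
Adiabatic: TV^(γ−1) = const ⇒ T₂ = 348×(0.179)^0.400 = 175 K; PV^γ = const ⇒ P₂ = 51.6 kPa.

51.6 kPa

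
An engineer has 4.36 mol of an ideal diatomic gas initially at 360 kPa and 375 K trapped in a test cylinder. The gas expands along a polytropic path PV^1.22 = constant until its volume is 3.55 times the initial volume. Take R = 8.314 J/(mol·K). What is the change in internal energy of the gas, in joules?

-8270 J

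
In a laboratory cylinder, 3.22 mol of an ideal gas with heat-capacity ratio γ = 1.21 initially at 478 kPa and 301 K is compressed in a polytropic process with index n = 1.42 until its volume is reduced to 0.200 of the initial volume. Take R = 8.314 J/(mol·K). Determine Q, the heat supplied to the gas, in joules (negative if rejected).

18500 J

V₁ = nRT₁/P₁ = 3.22×8.314×301/478 = 16.9 L.
Polytropic n=1.42: T₂ = T₁(V₁/V₂)^(n−1) = 301×(5.00)^0.42 = 592 K; P₂ = P₁(V₁/V₂)^n = 4700 kPa.
W = (P₁V₁−P₂V₂)/(n−1) = (478×16.9−4700×3.37)/0.42 = -18500 J.
ΔU = nCvΔT = 3.22×39.6×(592−301) = 37100 J.
Q = ΔU + W = 18500 J.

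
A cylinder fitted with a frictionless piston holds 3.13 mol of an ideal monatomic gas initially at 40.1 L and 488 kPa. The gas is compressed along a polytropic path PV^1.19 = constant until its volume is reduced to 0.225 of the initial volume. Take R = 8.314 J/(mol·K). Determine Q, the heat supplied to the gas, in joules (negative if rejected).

-24100 J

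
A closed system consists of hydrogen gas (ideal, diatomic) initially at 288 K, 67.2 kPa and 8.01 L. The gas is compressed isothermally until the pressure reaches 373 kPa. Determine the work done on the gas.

n = P₁V₁/(RT₁) = 67.2×8.01/(8.314×288) = 0.225 mol.
Isothermal: T stays 288 K; PV = const ⇒ V₂ = 1.44 L, P₂ = 373 kPa.
W = nRT ln(V₂/V₁) = 0.225×8.314×288×ln(0.180) = -923 J.
Work done on the gas = −W_by = 923 J.

923 J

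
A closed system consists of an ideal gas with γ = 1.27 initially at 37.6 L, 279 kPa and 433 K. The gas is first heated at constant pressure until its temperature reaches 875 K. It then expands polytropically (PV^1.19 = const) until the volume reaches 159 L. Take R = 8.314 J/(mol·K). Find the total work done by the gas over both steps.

n = P₁V₁/(RT₁) = 279×37.6/(8.314×433) = 2.91 mol.
Step 1 — Isobaric: P stays 279 kPa; V/T = const ⇒ T₂ = 875 K, V₂ = 76.0 L.
W = PΔV = 279×(76.0−37.6) kPa·L = 10700 J.
ΔU = nCvΔT = 2.91×30.8×(875−433) = 39700 J.
Q = ΔU + W = nCpΔT = 50400 J.
State after step 1: P = 279 kPa, V = 76.0 L, T = 875 K.
Step 2 — Polytropic n=1.19: T₂ = T₁(V₁/V₂)^(n−1) = 875×(0.478)^0.19 = 760 K; P₂ = P₁(V₁/V₂)^n = 116 kPa.
W = (P₁V₁−P₂V₂)/(n−1) = (279×76.0−116×159)/0.19 = 14600 J.
ΔU = nCvΔT = 2.91×30.8×(760−875) = -10300 J.
Q = ΔU + W = 4330 J.
Net over both steps: W = 25300 J, Q = 54700 J, ΔU = 29400 J.

25300 J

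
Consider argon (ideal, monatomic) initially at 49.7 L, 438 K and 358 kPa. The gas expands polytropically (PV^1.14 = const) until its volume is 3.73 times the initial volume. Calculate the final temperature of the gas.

364 K

Polytropic n=1.14: T₂ = T₁(V₁/V₂)^(n−1) = 438×(0.268)^0.14 = 364 K; P₂ = P₁(V₁/V₂)^n = 79.8 kPa.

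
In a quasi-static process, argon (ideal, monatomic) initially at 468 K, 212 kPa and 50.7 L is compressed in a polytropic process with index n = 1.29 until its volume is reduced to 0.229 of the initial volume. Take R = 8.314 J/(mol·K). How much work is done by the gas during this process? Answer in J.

n = P₁V₁/(RT₁) = 212×50.7/(8.314×468) = 2.76 mol.
Polytropic n=1.29: T₂ = T₁(V₁/V₂)^(n−1) = 468×(4.37)^0.29 = 718 K; P₂ = P₁(V₁/V₂)^n = 1420 kPa.
W = (P₁V₁−P₂V₂)/(n−1) = (212×50.7−1420×11.6)/0.29 = -19800 J.

-19800 J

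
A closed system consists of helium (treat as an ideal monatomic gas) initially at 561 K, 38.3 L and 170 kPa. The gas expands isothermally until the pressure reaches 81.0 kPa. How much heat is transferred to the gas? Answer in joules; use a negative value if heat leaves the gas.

n = P₁V₁/(RT₁) = 170×38.3/(8.314×561) = 1.40 mol.
Isothermal: T stays 561 K; PV = const ⇒ V₂ = 80.4 L, P₂ = 81.0 kPa.
ΔU = 0 (ideal gas, T constant).
W = nRT ln(V₂/V₁) = 1.40×8.314×561×ln(2.10) = 4830 J.
Q = ΔU + W = 4830 J.

4830 J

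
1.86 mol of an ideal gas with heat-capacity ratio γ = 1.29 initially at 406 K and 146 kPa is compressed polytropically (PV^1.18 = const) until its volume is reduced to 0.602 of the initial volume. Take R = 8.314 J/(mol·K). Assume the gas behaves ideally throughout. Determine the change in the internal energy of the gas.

V₁ = nRT₁/P₁ = 1.86×8.314×406/146 = 43.0 L.
Polytropic n=1.18: T₂ = T₁(V₁/V₂)^(n−1) = 406×(1.66)^0.18 = 445 K; P₂ = P₁(V₁/V₂)^n = 266 kPa.
For an ideal gas ΔU = nCvΔT with Cv = R/(γ−1) = 28.7 J/(mol·K).
ΔU = 1.86×28.7×(445−406) = 2070 J.

2070 J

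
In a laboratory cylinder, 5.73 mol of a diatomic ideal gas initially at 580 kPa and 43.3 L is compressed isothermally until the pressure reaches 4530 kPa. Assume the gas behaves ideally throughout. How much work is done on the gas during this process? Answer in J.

T₁ = P₁V₁/(nR) = 580×43.3/(5.73×8.314) = 527 K.
Isothermal: T stays 527 K; PV = const ⇒ V₂ = 5.54 L, P₂ = 4530 kPa.
W = nRT ln(V₂/V₁) = 5.73×8.314×527×ln(0.128) = -51600 J.
Work done on the gas = −W_by = 51600 J.

51600 J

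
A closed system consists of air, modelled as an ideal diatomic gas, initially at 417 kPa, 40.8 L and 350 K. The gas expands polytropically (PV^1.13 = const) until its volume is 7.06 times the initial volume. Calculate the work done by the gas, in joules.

29400 J

n = P₁V₁/(RT₁) = 417×40.8/(8.314×350) = 5.85 mol.
Polytropic n=1.13: T₂ = T₁(V₁/V₂)^(n−1) = 350×(0.142)^0.13 = 271 K; P₂ = P₁(V₁/V₂)^n = 45.8 kPa.
W = (P₁V₁−P₂V₂)/(n−1) = (417×40.8−45.8×288)/0.13 = 29400 J.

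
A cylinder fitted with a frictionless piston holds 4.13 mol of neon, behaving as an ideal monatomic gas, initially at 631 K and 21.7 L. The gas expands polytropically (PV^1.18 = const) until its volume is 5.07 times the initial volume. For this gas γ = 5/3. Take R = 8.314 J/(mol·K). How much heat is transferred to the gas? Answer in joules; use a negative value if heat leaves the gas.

22300 J

P₁ = nRT₁/V₁ = 4.13×8.314×631/21.7 = 998 kPa.
Polytropic n=1.18: T₂ = T₁(V₁/V₂)^(n−1) = 631×(0.197)^0.18 = 471 K; P₂ = P₁(V₁/V₂)^n = 147 kPa.
W = (P₁V₁−P₂V₂)/(n−1) = (998×21.7−147×110)/0.18 = 30500 J.
ΔU = nCvΔT = 4.13×12.5×(471−631) = -8230 J.
Q = ΔU + W = 22300 J.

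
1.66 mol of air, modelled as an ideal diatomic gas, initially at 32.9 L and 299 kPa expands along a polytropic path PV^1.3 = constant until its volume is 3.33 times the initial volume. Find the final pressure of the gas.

62.6 kPa

T₁ = P₁V₁/(nR) = 299×32.9/(1.66×8.314) = 713 K.
Polytropic n=1.3: T₂ = T₁(V₁/V₂)^(n−1) = 713×(0.300)^0.30 = 497 K; P₂ = P₁(V₁/V₂)^n = 62.6 kPa.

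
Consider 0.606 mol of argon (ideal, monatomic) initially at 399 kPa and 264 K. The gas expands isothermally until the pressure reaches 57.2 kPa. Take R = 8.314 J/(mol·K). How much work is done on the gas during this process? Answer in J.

V₁ = nRT₁/P₁ = 0.606×8.314×264/399 = 3.33 L.
Isothermal: T stays 264 K; PV = const ⇒ V₂ = 23.3 L, P₂ = 57.2 kPa.
W = nRT ln(V₂/V₁) = 0.606×8.314×264×ln(6.98) = 2580 J.
Work done on the gas = −W_by = -2580 J.

-2580 J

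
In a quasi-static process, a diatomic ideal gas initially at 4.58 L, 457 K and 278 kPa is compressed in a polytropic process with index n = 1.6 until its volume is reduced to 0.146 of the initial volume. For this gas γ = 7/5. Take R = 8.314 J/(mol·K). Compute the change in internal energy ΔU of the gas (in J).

6910 J

n = P₁V₁/(RT₁) = 278×4.58/(8.314×457) = 0.335 mol.
Polytropic n=1.6: T₂ = T₁(V₁/V₂)^(n−1) = 457×(6.85)^0.60 = 1450 K; P₂ = P₁(V₁/V₂)^n = 6040 kPa.
For an ideal gas ΔU = nCvΔT with Cv = (5/2)R = 20.8 J/(mol·K).
ΔU = 0.335×20.8×(1450−457) = 6910 J.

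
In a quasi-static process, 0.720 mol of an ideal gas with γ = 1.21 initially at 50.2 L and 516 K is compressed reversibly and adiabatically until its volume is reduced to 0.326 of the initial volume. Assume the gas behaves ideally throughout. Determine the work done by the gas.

-3900 J

P₁ = nRT₁/V₁ = 0.720×8.314×516/50.2 = 61.5 kPa.
Adiabatic: TV^(γ−1) = const ⇒ T₂ = 516×(3.07)^0.210 = 653 K; PV^γ = const ⇒ P₂ = 239 kPa.
ΔU = nCvΔT = 0.720×39.6×(653−516) = 3900 J.
Q = 0 for an adiabatic process, so W = −ΔU = -3900 J.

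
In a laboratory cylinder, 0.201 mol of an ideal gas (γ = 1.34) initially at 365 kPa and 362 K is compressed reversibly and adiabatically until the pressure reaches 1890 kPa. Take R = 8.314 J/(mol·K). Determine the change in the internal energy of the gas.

V₁ = nRT₁/P₁ = 0.201×8.314×362/365 = 1.66 L.
Adiabatic: T₂/T₁ = (P₂/P₁)^((γ−1)/γ) ⇒ T₂ = 362×(5.18)^0.254 = 549 K; V₂ = 0.486 L.
For an ideal gas ΔU = nCvΔT with Cv = R/(γ−1) = 24.5 J/(mol·K).
ΔU = 0.201×24.5×(549−362) = 921 J.

921 J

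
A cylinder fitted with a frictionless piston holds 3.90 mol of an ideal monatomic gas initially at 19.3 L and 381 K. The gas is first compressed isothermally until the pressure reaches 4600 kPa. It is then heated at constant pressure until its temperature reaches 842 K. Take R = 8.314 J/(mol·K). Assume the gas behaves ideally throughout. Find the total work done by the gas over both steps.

P₁ = nRT₁/V₁ = 3.90×8.314×381/19.3 = 640 kPa.
Step 1 — Isothermal: T stays 381 K; PV = const ⇒ V₂ = 2.69 L, P₂ = 4600 kPa.
ΔU = 0 (ideal gas, T constant).
W = nRT ln(V₂/V₁) = 3.90×8.314×381×ln(0.139) = -24400 J.
Q = ΔU + W = -24400 J.
State after step 1: P = 4600 kPa, V = 2.69 L, T = 381 K.
Step 2 — Isobaric: P stays 4600 kPa; V/T = const ⇒ T₂ = 842 K, V₂ = 5.94 L.
W = PΔV = 4600×(5.94−2.69) kPa·L = 14900 J.
ΔU = nCvΔT = 3.90×12.5×(842−381) = 22400 J.
Q = ΔU + W = nCpΔT = 37400 J.
Net over both steps: W = -9420 J, Q = 13000 J, ΔU = 22400 J.

-9420 J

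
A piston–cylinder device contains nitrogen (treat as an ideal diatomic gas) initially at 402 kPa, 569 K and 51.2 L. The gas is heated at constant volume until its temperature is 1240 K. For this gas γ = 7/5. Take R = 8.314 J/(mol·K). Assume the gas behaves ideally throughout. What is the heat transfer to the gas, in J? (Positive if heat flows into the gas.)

60700 J

n = P₁V₁/(RT₁) = 402×51.2/(8.314×569) = 4.35 mol.
Isochoric: V stays 51.2 L; P/T = const ⇒ T₂ = 1240 K, P₂ = 876 kPa.
W = 0 (no volume change).
ΔU = nCvΔT = 4.35×20.8×(1240−569) = 60700 J.
Q = ΔU = 60700 J.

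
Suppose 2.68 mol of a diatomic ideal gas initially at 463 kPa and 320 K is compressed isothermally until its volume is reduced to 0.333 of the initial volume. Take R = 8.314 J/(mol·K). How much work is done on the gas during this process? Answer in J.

V₁ = nRT₁/P₁ = 2.68×8.314×320/463 = 15.4 L.
Isothermal: T stays 320 K; PV = const ⇒ V₂ = 5.13 L, P₂ = 1390 kPa.
W = nRT ln(V₂/V₁) = 2.68×8.314×320×ln(0.333) = -7840 J.
Work done on the gas = −W_by = 7840 J.

7840 J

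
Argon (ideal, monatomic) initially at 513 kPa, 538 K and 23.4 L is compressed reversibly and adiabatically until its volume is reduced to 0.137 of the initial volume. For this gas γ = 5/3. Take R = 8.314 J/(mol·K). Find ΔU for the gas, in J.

49700 J

n = P₁V₁/(RT₁) = 513×23.4/(8.314×538) = 2.68 mol.
Adiabatic: TV^(γ−1) = const ⇒ T₂ = 538×(7.30)^0.667 = 2020 K; PV^γ = const ⇒ P₂ = 14100 kPa.
For an ideal gas ΔU = nCvΔT with Cv = (3/2)R = 12.5 J/(mol·K).
ΔU = 2.68×12.5×(2020−538) = 49700 J.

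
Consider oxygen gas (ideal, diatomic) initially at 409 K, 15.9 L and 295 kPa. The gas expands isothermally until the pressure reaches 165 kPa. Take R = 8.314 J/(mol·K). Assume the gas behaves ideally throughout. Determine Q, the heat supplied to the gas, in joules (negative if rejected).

n = P₁V₁/(RT₁) = 295×15.9/(8.314×409) = 1.38 mol.
Isothermal: T stays 409 K; PV = const ⇒ V₂ = 28.4 L, P₂ = 165 kPa.
ΔU = 0 (ideal gas, T constant).
W = nRT ln(V₂/V₁) = 1.38×8.314×409×ln(1.79) = 2730 J.
Q = ΔU + W = 2730 J.

2730 J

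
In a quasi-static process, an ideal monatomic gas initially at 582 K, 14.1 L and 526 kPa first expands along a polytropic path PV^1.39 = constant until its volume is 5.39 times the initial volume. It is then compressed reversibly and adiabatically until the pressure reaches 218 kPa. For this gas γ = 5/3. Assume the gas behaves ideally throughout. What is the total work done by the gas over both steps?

n = P₁V₁/(RT₁) = 526×14.1/(8.314×582) = 1.53 mol.
Step 1 — Polytropic n=1.39: T₂ = T₁(V₁/V₂)^(n−1) = 582×(0.186)^0.39 = 302 K; P₂ = P₁(V₁/V₂)^n = 50.6 kPa.
W = (P₁V₁−P₂V₂)/(n−1) = (526×14.1−50.6×76.0)/0.39 = 9160 J.
ΔU = nCvΔT = 1.53×12.5×(302−582) = -5360 J.
Q = ΔU + W = 3800 J.
State after step 1: P = 50.6 kPa, V = 76.0 L, T = 302 K.
Step 2 — Adiabatic: T₂/T₁ = (P₂/P₁)^((γ−1)/γ) ⇒ T₂ = 302×(4.31)^0.400 = 541 K; V₂ = 31.6 L.
ΔU = nCvΔT = 1.53×12.5×(541−302) = 4580 J.
Q = 0 for an adiabatic process, so W = −ΔU = -4580 J.
Net over both steps: W = 4580 J, Q = 3800 J, ΔU = -780 J.

4580 J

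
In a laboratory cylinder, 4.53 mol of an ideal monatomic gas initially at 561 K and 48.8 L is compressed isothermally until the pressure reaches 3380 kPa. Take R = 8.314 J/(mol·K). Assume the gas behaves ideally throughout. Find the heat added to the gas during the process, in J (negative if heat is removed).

P₁ = nRT₁/V₁ = 4.53×8.314×561/48.8 = 433 kPa.
Isothermal: T stays 561 K; PV = const ⇒ V₂ = 6.25 L, P₂ = 3380 kPa.
ΔU = 0 (ideal gas, T constant).
W = nRT ln(V₂/V₁) = 4.53×8.314×561×ln(0.128) = -43400 J.
Q = ΔU + W = -43400 J.

-43400 J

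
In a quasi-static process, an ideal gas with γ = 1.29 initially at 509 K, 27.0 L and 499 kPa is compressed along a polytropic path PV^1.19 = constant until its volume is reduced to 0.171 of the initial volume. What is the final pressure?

4080 kPa

Polytropic n=1.19: T₂ = T₁(V₁/V₂)^(n−1) = 509×(5.85)^0.19 = 712 K; P₂ = P₁(V₁/V₂)^n = 4080 kPa.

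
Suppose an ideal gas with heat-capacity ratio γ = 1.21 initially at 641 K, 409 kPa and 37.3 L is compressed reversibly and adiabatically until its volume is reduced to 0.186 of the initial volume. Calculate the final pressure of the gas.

Adiabatic: TV^(γ−1) = const ⇒ T₂ = 641×(5.38)^0.210 = 913 K; PV^γ = const ⇒ P₂ = 3130 kPa.

3130 kPa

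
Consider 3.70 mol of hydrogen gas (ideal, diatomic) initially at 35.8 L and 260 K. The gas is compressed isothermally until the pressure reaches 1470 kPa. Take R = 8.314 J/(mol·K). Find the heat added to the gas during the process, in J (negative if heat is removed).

-15100 J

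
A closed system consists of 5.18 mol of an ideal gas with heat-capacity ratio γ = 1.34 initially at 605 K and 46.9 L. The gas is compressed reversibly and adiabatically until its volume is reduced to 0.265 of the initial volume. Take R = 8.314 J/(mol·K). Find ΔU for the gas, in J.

43700 J

P₁ = nRT₁/V₁ = 5.18×8.314×605/46.9 = 556 kPa.
Adiabatic: TV^(γ−1) = const ⇒ T₂ = 605×(3.77)^0.340 = 950 K; PV^γ = const ⇒ P₂ = 3290 kPa.
For an ideal gas ΔU = nCvΔT with Cv = R/(γ−1) = 24.5 J/(mol·K).
ΔU = 5.18×24.5×(950−605) = 43700 J.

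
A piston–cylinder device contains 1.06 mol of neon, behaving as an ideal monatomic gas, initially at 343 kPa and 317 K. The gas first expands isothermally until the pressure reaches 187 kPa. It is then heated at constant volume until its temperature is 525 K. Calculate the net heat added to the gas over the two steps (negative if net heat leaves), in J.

V₁ = nRT₁/P₁ = 1.06×8.314×317/343 = 8.14 L.
Step 1 — Isothermal: T stays 317 K; PV = const ⇒ V₂ = 14.9 L, P₂ = 187 kPa.
ΔU = 0 (ideal gas, T constant).
W = nRT ln(V₂/V₁) = 1.06×8.314×317×ln(1.83) = 1690 J.
Q = ΔU + W = 1690 J.
State after step 1: P = 187 kPa, V = 14.9 L, T = 317 K.
Step 2 — Isochoric: V stays 14.9 L; P/T = const ⇒ T₂ = 525 K, P₂ = 310 kPa.
W = 0 (no volume change).
ΔU = nCvΔT = 1.06×12.5×(525−317) = 2750 J.
Q = ΔU = 2750 J.
Net over both steps: W = 1690 J, Q = 4440 J, ΔU = 2750 J.

4440 J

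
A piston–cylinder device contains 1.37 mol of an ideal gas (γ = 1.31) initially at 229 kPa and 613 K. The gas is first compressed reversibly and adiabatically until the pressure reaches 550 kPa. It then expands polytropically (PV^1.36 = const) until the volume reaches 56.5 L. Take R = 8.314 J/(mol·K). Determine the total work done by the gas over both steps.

3650 J

V₁ = nRT₁/P₁ = 1.37×8.314×613/229 = 30.5 L.
Step 1 — Adiabatic: T₂/T₁ = (P₂/P₁)^((γ−1)/γ) ⇒ T₂ = 613×(2.40)^0.237 = 754 K; V₂ = 15.6 L.
ΔU = nCvΔT = 1.37×26.8×(754−613) = 5190 J.
Q = 0 for an adiabatic process, so W = −ΔU = -5190 J.
State after step 1: P = 550 kPa, V = 15.6 L, T = 754 K.
Step 2 — Polytropic n=1.36: T₂ = T₁(V₁/V₂)^(n−1) = 754×(0.276)^0.36 = 475 K; P₂ = P₁(V₁/V₂)^n = 95.7 kPa.
W = (P₁V₁−P₂V₂)/(n−1) = (550×15.6−95.7×56.5)/0.36 = 8840 J.
ΔU = nCvΔT = 1.37×26.8×(475−754) = -10300 J.
Q = ΔU + W = -1430 J.
Net over both steps: W = 3650 J, Q = -1430 J, ΔU = -5080 J.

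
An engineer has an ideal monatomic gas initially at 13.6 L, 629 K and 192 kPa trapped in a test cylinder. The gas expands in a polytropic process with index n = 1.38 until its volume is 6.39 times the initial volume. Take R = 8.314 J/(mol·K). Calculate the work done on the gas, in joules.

n = P₁V₁/(RT₁) = 192×13.6/(8.314×629) = 0.499 mol.
Polytropic n=1.38: T₂ = T₁(V₁/V₂)^(n−1) = 629×(0.156)^0.38 = 311 K; P₂ = P₁(V₁/V₂)^n = 14.8 kPa.
W = (P₁V₁−P₂V₂)/(n−1) = (192×13.6−14.8×86.9)/0.38 = 3480 J.
Work done on the gas = −W_by = -3480 J.

-3480 J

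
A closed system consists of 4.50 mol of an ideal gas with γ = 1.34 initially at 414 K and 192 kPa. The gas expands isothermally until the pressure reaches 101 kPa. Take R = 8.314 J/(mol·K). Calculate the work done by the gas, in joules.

9950 J

V₁ = nRT₁/P₁ = 4.50×8.314×414/192 = 80.7 L.
Isothermal: T stays 414 K; PV = const ⇒ V₂ = 153 L, P₂ = 101 kPa.
W = nRT ln(V₂/V₁) = 4.50×8.314×414×ln(1.90) = 9950 J.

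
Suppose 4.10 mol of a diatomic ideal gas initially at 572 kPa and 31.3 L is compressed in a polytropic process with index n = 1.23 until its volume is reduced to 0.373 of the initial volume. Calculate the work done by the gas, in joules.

-19800 J

T₁ = P₁V₁/(nR) = 572×31.3/(4.10×8.314) = 525 K.
Polytropic n=1.23: T₂ = T₁(V₁/V₂)^(n−1) = 525×(2.68)^0.23 = 659 K; P₂ = P₁(V₁/V₂)^n = 1920 kPa.
W = (P₁V₁−P₂V₂)/(n−1) = (572×31.3−1920×11.7)/0.23 = -19800 J.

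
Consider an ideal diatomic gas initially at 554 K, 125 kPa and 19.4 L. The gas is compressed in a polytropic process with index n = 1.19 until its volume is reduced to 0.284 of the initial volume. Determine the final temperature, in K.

Polytropic n=1.19: T₂ = T₁(V₁/V₂)^(n−1) = 554×(3.52)^0.19 = 704 K; P₂ = P₁(V₁/V₂)^n = 559 kPa.

704 K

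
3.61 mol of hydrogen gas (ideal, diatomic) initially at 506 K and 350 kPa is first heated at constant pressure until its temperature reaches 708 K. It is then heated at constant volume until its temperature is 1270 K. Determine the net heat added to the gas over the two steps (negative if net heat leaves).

63400 J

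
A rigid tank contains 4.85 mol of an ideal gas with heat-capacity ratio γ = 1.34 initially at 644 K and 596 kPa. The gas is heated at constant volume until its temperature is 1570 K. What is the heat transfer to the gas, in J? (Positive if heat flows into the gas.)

110000 J

V₁ = nRT₁/P₁ = 4.85×8.314×644/596 = 43.6 L.
Isochoric: V stays 43.6 L; P/T = const ⇒ T₂ = 1570 K, P₂ = 1450 kPa.
W = 0 (no volume change).
ΔU = nCvΔT = 4.85×24.5×(1570−644) = 110000 J.
Q = ΔU = 110000 J.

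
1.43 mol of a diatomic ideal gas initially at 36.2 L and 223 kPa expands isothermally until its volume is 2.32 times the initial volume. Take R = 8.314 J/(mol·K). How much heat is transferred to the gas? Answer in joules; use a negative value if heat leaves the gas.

6790 J

T₁ = P₁V₁/(nR) = 223×36.2/(1.43×8.314) = 679 K.
Isothermal: T stays 679 K; PV = const ⇒ V₂ = 84.0 L, P₂ = 96.1 kPa.
ΔU = 0 (ideal gas, T constant).
W = nRT ln(V₂/V₁) = 1.43×8.314×679×ln(2.32) = 6790 J.
Q = ΔU + W = 6790 J.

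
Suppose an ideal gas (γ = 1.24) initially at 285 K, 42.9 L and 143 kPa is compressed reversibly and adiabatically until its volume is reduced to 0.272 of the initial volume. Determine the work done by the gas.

n = P₁V₁/(RT₁) = 143×42.9/(8.314×285) = 2.59 mol.
Adiabatic: TV^(γ−1) = const ⇒ T₂ = 285×(3.68)^0.240 = 390 K; PV^γ = const ⇒ P₂ = 719 kPa.
ΔU = nCvΔT = 2.59×34.6×(390−285) = 9380 J.
Q = 0 for an adiabatic process, so W = −ΔU = -9380 J.

-9380 J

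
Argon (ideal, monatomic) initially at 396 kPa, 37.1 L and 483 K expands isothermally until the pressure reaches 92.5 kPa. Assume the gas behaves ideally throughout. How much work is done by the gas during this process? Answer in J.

n = P₁V₁/(RT₁) = 396×37.1/(8.314×483) = 3.66 mol.
Isothermal: T stays 483 K; PV = const ⇒ V₂ = 159 L, P₂ = 92.5 kPa.
W = nRT ln(V₂/V₁) = 3.66×8.314×483×ln(4.28) = 21400 J.

21400 J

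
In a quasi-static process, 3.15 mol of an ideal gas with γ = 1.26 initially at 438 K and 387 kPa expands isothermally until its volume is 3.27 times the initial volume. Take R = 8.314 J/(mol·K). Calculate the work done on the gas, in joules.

-13600 J

V₁ = nRT₁/P₁ = 3.15×8.314×438/387 = 29.6 L.
Isothermal: T stays 438 K; PV = const ⇒ V₂ = 96.9 L, P₂ = 118 kPa.
W = nRT ln(V₂/V₁) = 3.15×8.314×438×ln(3.27) = 13600 J.
Work done on the gas = −W_by = -13600 J.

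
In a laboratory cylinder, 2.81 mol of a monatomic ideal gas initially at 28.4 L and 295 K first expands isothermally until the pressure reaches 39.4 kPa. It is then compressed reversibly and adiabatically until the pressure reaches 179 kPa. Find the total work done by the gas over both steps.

3930 J

P₁ = nRT₁/V₁ = 2.81×8.314×295/28.4 = 243 kPa.
Step 1 — Isothermal: T stays 295 K; PV = const ⇒ V₂ = 175 L, P₂ = 39.4 kPa.
ΔU = 0 (ideal gas, T constant).
W = nRT ln(V₂/V₁) = 2.81×8.314×295×ln(6.16) = 12500 J.
Q = ΔU + W = 12500 J.
State after step 1: P = 39.4 kPa, V = 175 L, T = 295 K.
Step 2 — Adiabatic: T₂/T₁ = (P₂/P₁)^((γ−1)/γ) ⇒ T₂ = 295×(4.54)^0.400 = 540 K; V₂ = 70.5 L.
ΔU = nCvΔT = 2.81×12.5×(540−295) = 8600 J.
Q = 0 for an adiabatic process, so W = −ΔU = -8600 J.
Net over both steps: W = 3930 J, Q = 12500 J, ΔU = 8600 J.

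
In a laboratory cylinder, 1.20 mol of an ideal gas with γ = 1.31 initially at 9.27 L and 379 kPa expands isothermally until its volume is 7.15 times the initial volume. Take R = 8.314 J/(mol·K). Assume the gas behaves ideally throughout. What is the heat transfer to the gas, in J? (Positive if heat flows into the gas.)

6910 J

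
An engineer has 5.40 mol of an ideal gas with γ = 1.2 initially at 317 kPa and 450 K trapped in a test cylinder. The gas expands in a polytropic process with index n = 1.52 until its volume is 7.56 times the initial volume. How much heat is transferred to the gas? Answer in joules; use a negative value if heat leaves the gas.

-40500 J

V₁ = nRT₁/P₁ = 5.40×8.314×450/317 = 63.7 L.
Polytropic n=1.52: T₂ = T₁(V₁/V₂)^(n−1) = 450×(0.132)^0.52 = 157 K; P₂ = P₁(V₁/V₂)^n = 14.6 kPa.
W = (P₁V₁−P₂V₂)/(n−1) = (317×63.7−14.6×482)/0.52 = 25300 J.
ΔU = nCvΔT = 5.40×41.6×(157−450) = -65700 J.
Q = ΔU + W = -40500 J.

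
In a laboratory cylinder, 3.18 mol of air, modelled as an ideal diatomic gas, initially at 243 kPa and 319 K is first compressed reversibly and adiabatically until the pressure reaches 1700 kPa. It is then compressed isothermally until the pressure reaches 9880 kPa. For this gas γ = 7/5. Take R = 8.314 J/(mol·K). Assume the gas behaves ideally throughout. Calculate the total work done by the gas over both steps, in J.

-41500 J

V₁ = nRT₁/P₁ = 3.18×8.314×319/243 = 34.7 L.
Step 1 — Adiabatic: T₂/T₁ = (P₂/P₁)^((γ−1)/γ) ⇒ T₂ = 319×(7.00)^0.286 = 556 K; V₂ = 8.65 L.
ΔU = nCvΔT = 3.18×20.8×(556−319) = 15700 J.
Q = 0 for an adiabatic process, so W = −ΔU = -15700 J.
State after step 1: P = 1700 kPa, V = 8.65 L, T = 556 K.
Step 2 — Isothermal: T stays 556 K; PV = const ⇒ V₂ = 1.49 L, P₂ = 9880 kPa.
ΔU = 0 (ideal gas, T constant).
W = nRT ln(V₂/V₁) = 3.18×8.314×556×ln(0.172) = -25900 J.
Q = ΔU + W = -25900 J.
Net over both steps: W = -41500 J, Q = -25900 J, ΔU = 15700 J.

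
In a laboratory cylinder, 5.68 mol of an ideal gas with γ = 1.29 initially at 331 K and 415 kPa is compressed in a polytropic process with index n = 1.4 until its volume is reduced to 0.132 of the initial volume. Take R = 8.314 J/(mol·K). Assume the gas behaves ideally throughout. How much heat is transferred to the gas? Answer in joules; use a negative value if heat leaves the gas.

V₁ = nRT₁/P₁ = 5.68×8.314×331/415 = 37.7 L.
Polytropic n=1.4: T₂ = T₁(V₁/V₂)^(n−1) = 331×(7.58)^0.40 = 744 K; P₂ = P₁(V₁/V₂)^n = 7070 kPa.
W = (P₁V₁−P₂V₂)/(n−1) = (415×37.7−7070×4.97)/0.40 = -48800 J.
ΔU = nCvΔT = 5.68×28.7×(744−331) = 67300 J.
Q = ΔU + W = 18500 J.

18500 J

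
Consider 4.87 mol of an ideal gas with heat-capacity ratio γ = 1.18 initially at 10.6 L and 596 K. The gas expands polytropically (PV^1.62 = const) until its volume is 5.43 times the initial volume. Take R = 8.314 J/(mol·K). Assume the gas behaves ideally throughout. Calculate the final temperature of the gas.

209 K

P₁ = nRT₁/V₁ = 4.87×8.314×596/10.6 = 2280 kPa.
Polytropic n=1.62: T₂ = T₁(V₁/V₂)^(n−1) = 596×(0.184)^0.62 = 209 K; P₂ = P₁(V₁/V₂)^n = 147 kPa.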